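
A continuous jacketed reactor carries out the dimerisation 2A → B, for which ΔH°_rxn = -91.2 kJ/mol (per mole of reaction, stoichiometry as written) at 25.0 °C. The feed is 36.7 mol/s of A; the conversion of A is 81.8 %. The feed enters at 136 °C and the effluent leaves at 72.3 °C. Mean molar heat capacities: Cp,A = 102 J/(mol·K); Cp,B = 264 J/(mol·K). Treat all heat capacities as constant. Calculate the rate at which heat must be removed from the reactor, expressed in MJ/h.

Q_out = 5630 MJ/h

Extent of reaction ξ = 0.818 × 36.7 / 2 = 15.01 mol/s
Reaction term: ξ·ΔH°_rxn = 15.01 × -91.2 = -1368.9 kJ/s
Sensible, feed 136→25 °C: -415.52 kJ/s
Outlet flows (mol/s): A 6.6794, B 15.01
Sensible, products 25→72.3 °C: 219.66 kJ/s
Q = ΔH = -1564.8 kJ/s = -1564.8 kW
Heat removed = 5633.3 MJ/h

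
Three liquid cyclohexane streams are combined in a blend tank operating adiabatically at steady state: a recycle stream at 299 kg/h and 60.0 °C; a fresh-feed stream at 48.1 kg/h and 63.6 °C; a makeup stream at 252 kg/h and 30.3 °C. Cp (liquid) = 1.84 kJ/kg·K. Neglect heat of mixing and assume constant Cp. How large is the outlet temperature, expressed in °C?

T_out = 47.8 °C

No heat crosses the boundary, so H_out = H_in.
T_out = Σ ṁᵢCp,ᵢTᵢ / Σ ṁᵢCp,ᵢ
      = 52688 / 1102.3 = 47.796 °C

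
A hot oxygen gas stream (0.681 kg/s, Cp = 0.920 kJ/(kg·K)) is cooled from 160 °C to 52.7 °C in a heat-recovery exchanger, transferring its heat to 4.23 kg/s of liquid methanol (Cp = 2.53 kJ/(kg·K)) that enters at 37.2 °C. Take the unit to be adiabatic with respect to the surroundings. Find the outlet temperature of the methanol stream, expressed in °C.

T_c,out = 43.5 °C

Heat released by hot stream: Q = 0.681 × 0.920 × (160 − 52.7) = 67.226 kJ/s
Energy balance on cold side (adiabatic exchanger): Q = ṁ_c·Cp_c·(T_c,out − T_c,in)
T_c,out = 37.2 + 67.226/(4.23 × 2.53) = 43.482 °C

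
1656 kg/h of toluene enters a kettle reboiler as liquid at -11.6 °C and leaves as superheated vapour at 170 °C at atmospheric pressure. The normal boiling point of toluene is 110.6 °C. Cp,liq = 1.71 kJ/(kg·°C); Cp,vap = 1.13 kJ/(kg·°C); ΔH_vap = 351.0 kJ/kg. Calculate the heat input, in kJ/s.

liquid -11.6→110.6 °C: 208.96 kJ/kg
vaporisation at 110.6 °C: 351 kJ/kg
vapour 110.6→170 °C: 67.122 kJ/kg
Δh = 208.96 + 351 + 67.122 = 627.08 kJ/kg
Q = ṁ·Δh = 1656 kg/h × 627.08 kJ/kg = 1.0385e+06 kJ/h
|Q| = 288.46 kW

Q = 288 kJ/s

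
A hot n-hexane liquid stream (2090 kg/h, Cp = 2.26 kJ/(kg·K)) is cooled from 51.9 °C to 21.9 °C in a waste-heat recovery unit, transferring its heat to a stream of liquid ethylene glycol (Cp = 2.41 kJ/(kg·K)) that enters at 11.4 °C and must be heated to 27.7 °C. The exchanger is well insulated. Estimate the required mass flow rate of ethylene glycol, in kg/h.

Heat released by hot stream: Q = 2090 × 2.26 × (51.9 − 21.9) = 141700 kJ/h
Energy balance on cold side (adiabatic exchanger): Q = ṁ_c·Cp_c·(T_c,out − T_c,in)
ṁ_c = 141700 / [2.41 × (27.7 − 11.4)] = 3607.2 kg/h

ṁ_c = 3610 kg/h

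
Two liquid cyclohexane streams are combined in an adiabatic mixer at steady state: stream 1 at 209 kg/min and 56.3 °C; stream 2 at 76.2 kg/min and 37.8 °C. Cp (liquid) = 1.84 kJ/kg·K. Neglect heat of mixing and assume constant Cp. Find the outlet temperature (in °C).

T_out = 51.4 °C

Adiabatic, steady state ⇒ Σ ṁᵢCp,ᵢ(T_out − Tᵢ) = 0
Σ ṁᵢCp,ᵢTᵢ = 209×1.84×56.3 + 76.2×1.84×37.8 = 26951
Σ ṁᵢCp,ᵢ = 209×1.84 + 76.2×1.84 = 524.77
T_out = 26951 / 524.77 = 51.357 °C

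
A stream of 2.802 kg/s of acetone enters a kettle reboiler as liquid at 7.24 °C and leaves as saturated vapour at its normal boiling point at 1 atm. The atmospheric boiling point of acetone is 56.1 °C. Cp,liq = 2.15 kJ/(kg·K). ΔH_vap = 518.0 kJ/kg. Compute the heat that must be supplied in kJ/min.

Q = 105000 kJ/min

liquid 7.24→56.1 °C: 105.05 kJ/kg
vaporisation at 56.1 °C: 518 kJ/kg
Δh = 105.05 + 518 = 623.05 kJ/kg
Q = ṁ·Δh = 2.802 kg/s × 623.05 kJ/kg = 1745.8 kJ/s
|Q| = 1745.8 kW = 104750 kJ/min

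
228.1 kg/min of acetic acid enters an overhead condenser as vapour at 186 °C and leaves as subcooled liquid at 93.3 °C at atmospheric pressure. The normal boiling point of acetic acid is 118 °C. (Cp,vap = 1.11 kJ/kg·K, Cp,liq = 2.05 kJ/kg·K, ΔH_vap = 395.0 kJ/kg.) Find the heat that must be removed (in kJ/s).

vapour 186→118 °C: -75.48 kJ/kg
condensation at 118 °C: -395 kJ/kg
liquid 118→93.3 °C: -50.635 kJ/kg
Δh = -75.48 + -395 + -50.635 = -521.12 kJ/kg
Q = ṁ·Δh = 228.1 kg/min × -521.12 kJ/kg = -118870 kJ/min
|Q| = 1981.1 kW

Q_c = 1980 kJ/s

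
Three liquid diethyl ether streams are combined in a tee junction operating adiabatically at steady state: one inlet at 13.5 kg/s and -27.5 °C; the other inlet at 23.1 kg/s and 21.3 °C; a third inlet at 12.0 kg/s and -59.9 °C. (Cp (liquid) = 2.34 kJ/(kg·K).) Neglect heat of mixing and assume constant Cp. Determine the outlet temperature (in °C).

T_out = -12.3 °C

Energy balance with Q = 0: Σ ṁᵢCp,ᵢ(T_out − Tᵢ) = 0
T_out = Σ ṁᵢCp,ᵢTᵢ / Σ ṁᵢCp,ᵢ
      = -1399.4 / 113.72 = -12.305 °C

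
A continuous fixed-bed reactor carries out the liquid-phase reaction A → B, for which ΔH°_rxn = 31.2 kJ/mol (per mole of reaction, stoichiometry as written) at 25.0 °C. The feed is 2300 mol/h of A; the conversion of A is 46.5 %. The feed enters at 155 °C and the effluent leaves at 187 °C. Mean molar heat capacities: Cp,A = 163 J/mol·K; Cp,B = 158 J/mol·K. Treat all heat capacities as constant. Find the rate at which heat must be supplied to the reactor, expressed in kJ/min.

Extent of reaction ξ = 0.465 × 2300 = 1069.5 mol/h
Reaction term: ξ·ΔH°_rxn = 1069.5 × 31.2 = 33368 kJ/h
Sensible, feed 155→25 °C: -48737 kJ/h
Outlet flows (mol/h): A 1230.5, B 1069.5
Sensible, products 25→187 °C: 59868 kJ/h
Q = ΔH = 44499 kJ/h = 12.361 kW
Heat supplied = 741.65 kJ/min

Q_in = 742 kJ/min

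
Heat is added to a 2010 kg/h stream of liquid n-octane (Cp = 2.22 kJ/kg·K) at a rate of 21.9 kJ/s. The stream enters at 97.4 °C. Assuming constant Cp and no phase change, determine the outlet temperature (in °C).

T_out = 115 °C

Q = 21.9 kJ/s = 78840 kJ/h
ΔT = Q/(ṁ·Cp) = 78840/(2010×2.22) = 17.668 K
T_out = 97.4 + 17.668 = 115.07 °C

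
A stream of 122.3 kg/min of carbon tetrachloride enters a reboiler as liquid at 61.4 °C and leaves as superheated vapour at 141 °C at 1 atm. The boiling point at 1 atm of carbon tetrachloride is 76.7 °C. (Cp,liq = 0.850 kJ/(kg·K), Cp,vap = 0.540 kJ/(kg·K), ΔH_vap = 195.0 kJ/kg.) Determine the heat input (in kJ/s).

liquid 61.4→76.7 °C: 13.005 kJ/kg
vaporisation at 76.7 °C: 195 kJ/kg
vapour 76.7→141 °C: 34.722 kJ/kg
Δh = 13.005 + 195 + 34.722 = 242.73 kJ/kg
Q = ṁ·Δh = 122.3 kg/min × 242.73 kJ/kg = 29686 kJ/min
|Q| = 494.76 kW

Q = 495 kJ/s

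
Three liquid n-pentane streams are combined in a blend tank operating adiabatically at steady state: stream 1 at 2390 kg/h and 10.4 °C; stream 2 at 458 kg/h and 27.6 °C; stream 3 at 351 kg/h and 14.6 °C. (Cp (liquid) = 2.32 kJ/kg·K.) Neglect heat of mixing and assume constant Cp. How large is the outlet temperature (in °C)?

T_out = 13.3 °C

Energy balance with Q = 0: Σ ṁᵢCp,ᵢ(T_out − Tᵢ) = 0
T_out = Σ ṁᵢCp,ᵢTᵢ / Σ ṁᵢCp,ᵢ
      = 98882 / 7421.7 = 13.323 °C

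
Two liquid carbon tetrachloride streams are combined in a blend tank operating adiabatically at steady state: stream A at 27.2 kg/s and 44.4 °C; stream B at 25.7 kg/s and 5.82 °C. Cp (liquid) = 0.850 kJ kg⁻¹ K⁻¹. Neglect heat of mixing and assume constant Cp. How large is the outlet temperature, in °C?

Energy balance with Q = 0: Σ ṁᵢCp,ᵢ(T_out − Tᵢ) = 0
T_out = Σ ṁᵢCp,ᵢTᵢ / Σ ṁᵢCp,ᵢ
      = 1153.7 / 44.965 = 25.657 °C

T_out = 25.7 °C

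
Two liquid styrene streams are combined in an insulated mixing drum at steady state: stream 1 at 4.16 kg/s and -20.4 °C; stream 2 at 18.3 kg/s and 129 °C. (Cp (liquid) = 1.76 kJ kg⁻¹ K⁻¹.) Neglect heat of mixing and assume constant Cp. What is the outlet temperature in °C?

T_out = 101 °C

No heat crosses the boundary, so H_out = H_in.
Σ ṁᵢCp,ᵢTᵢ = 4.16×1.76×-20.4 + 18.3×1.76×129 = 4005.5
Σ ṁᵢCp,ᵢ = 4.16×1.76 + 18.3×1.76 = 39.53
T_out = 4005.5 / 39.53 = 101.33 °C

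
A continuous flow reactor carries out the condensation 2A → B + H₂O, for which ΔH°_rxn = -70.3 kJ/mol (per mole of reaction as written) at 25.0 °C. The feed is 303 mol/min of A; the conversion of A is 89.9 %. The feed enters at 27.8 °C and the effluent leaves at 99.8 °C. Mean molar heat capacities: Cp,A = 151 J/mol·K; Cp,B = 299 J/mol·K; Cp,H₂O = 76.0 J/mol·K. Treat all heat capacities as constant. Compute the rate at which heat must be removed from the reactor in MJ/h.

Extent of reaction ξ = 0.899 × 303 / 2 = 136.2 mol/min
Reaction term: ξ·ΔH°_rxn = 136.2 × -70.3 = -9574.8 kJ/min
Sensible, feed 27.8→25 °C: -128.11 kJ/min
Outlet flows (mol/min): A 30.603, B 136.2, H₂O 136.2
Sensible, products 25→99.8 °C: 4166 kJ/min
Q = ΔH = -5536.8 kJ/min = -92.281 kW
Heat removed = 332.21 MJ/h

Q_out = 332 MJ/h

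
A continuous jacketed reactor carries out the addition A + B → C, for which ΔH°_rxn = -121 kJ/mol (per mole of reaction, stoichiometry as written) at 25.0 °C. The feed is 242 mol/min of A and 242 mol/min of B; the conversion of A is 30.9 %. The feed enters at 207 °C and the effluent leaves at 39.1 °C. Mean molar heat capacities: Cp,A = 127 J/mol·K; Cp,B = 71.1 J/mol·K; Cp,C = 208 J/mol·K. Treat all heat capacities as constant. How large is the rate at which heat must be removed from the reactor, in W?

Q_out = 285000 W

Extent of reaction ξ = 0.309 × 242 = 74.778 mol/min
Reaction term: ξ·ΔH°_rxn = 74.778 × -121 = -9048.1 kJ/min
Sensible, feed 207→25 °C: -8725.1 kJ/min
Outlet flows (mol/min): A 167.22, B 167.22, C 74.778
Sensible, products 25→39.1 °C: 686.4 kJ/min
Q = ΔH = -17087 kJ/min = -284.78 kW
Heat removed = 284780 W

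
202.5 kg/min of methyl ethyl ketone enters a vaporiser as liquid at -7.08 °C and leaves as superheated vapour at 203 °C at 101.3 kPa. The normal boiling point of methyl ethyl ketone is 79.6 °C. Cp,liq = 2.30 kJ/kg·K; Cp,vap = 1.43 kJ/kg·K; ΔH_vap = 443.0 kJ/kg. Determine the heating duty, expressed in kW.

Q = 2760 kW

liquid -7.08→79.6 °C: 199.36 kJ/kg
vaporisation at 79.6 °C: 443 kJ/kg
vapour 79.6→203 °C: 176.46 kJ/kg
Δh = 199.36 + 443 + 176.46 = 818.83 kJ/kg
Q = ṁ·Δh = 202.5 kg/min × 818.83 kJ/kg = 165810 kJ/min
|Q| = 2763.5 kW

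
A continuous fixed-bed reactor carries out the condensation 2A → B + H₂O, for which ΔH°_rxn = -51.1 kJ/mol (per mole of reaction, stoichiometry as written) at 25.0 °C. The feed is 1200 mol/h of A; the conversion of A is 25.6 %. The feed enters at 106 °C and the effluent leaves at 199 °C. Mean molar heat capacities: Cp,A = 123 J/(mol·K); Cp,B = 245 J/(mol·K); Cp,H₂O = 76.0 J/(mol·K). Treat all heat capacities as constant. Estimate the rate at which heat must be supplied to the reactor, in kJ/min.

Extent of reaction ξ = 0.256 × 1200 / 2 = 153.6 mol/h
Reaction term: ξ·ΔH°_rxn = 153.6 × -51.1 = -7849 kJ/h
Sensible, feed 106→25 °C: -11956 kJ/h
Outlet flows (mol/h): A 892.8, B 153.6, H₂O 153.6
Sensible, products 25→199 °C: 27687 kJ/h
Q = ΔH = 7882.3 kJ/h = 2.1895 kW
Heat supplied = 131.37 kJ/min

Q_in = 131 kJ/min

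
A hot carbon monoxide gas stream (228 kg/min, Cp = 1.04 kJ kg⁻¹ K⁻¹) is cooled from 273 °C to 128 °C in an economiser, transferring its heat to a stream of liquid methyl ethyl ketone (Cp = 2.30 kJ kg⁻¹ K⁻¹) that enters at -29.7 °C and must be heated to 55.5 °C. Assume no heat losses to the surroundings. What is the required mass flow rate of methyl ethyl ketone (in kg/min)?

Heat released by hot stream: Q = 228 × 1.04 × (273 − 128) = 34382 kJ/min
Energy balance on cold side (adiabatic exchanger): Q = ṁ_c·Cp_c·(T_c,out − T_c,in)
ṁ_c = 34382 / [2.30 × (55.5 − -29.7)] = 175.46 kg/min

ṁ_c = 175 kg/min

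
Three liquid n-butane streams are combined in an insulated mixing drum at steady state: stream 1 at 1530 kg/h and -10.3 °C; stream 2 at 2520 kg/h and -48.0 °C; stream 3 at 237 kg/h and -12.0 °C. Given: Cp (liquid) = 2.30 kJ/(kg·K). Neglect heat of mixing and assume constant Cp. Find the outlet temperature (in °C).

Energy balance with Q = 0: Σ ṁᵢCp,ᵢ(T_out − Tᵢ) = 0
T_out = Σ ṁᵢCp,ᵢTᵢ / Σ ṁᵢCp,ᵢ
      = -320990 / 9860.1 = -32.555 °C

T_out = -32.6 °C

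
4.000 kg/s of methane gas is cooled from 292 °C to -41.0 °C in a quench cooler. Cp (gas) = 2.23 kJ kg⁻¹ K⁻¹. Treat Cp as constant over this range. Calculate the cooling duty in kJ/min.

Q_c = 178000 kJ/min

Q = ṁ·Cp·ΔT = 4.000 × 2.23 × (-41.0 − 292) = -2970.4 kJ/s
Cooling duty = 178220 kJ/min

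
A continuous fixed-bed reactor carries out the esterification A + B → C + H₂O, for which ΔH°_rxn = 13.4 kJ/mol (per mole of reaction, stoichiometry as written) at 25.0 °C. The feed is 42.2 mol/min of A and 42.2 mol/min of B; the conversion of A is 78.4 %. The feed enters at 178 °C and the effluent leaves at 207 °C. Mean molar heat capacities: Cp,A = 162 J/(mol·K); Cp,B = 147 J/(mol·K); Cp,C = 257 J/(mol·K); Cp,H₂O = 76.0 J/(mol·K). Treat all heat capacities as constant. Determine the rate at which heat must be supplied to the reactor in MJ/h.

Q_in = 58.0 MJ/h

Extent of reaction ξ = 0.784 × 42.2 = 33.085 mol/min
Reaction term: ξ·ΔH°_rxn = 33.085 × 13.4 = 443.34 kJ/min
Sensible, feed 178→25 °C: -1995.1 kJ/min
Outlet flows (mol/min): A 9.1152, B 9.1152, C 33.085, H₂O 33.085
Sensible, products 25→207 °C: 2517.8 kJ/min
Q = ΔH = 966 kJ/min = 16.1 kW
Heat supplied = 57.96 MJ/h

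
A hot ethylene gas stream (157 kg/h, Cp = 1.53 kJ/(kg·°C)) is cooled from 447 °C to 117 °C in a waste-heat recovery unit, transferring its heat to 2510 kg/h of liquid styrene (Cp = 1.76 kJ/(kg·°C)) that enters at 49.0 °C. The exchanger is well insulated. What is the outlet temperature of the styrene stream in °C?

Heat released by hot stream: Q = 157 × 1.53 × (447 − 117) = 79269 kJ/h
Energy balance on cold side (adiabatic exchanger): Q = ṁ_c·Cp_c·(T_c,out − T_c,in)
T_c,out = 49.0 + 79269/(2510 × 1.76) = 66.944 °C

T_c,out = 66.9 °C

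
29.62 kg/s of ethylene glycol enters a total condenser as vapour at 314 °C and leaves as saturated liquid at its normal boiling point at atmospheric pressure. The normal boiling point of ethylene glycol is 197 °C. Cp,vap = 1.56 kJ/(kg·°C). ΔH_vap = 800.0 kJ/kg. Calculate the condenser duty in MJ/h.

Q_c = 105000 MJ/h

vapour 314→197 °C: -182.52 kJ/kg
condensation at 197 °C: -800 kJ/kg
Δh = -182.52 + -800 = -982.52 kJ/kg
Q = ṁ·Δh = 29.62 kg/s × -982.52 kJ/kg = -29102 kJ/s
|Q| = 29102 kW = 104770 MJ/h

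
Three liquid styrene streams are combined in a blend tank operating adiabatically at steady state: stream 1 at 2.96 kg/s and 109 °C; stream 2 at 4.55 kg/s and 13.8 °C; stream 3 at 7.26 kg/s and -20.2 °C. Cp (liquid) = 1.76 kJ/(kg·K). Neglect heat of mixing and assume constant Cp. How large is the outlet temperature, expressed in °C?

T_out = 16.2 °C

No heat crosses the boundary, so H_out = H_in.
Σ ṁᵢCp,ᵢTᵢ = 2.96×1.76×109 + 4.55×1.76×13.8 + 7.26×1.76×-20.2 = 420.25
Σ ṁᵢCp,ᵢ = 2.96×1.76 + 4.55×1.76 + 7.26×1.76 = 25.995
T_out = 420.25 / 25.995 = 16.166 °C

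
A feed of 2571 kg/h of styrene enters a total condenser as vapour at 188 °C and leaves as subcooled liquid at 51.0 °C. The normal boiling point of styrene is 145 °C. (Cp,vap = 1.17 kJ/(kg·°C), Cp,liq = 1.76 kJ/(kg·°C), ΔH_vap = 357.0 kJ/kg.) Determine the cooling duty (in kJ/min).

vapour 188→145 °C: -50.31 kJ/kg
condensation at 145 °C: -357 kJ/kg
liquid 145→51.0 °C: -165.44 kJ/kg
Δh = -50.31 + -357 + -165.44 = -572.75 kJ/kg
Q = ṁ·Δh = 2571 kg/h × -572.75 kJ/kg = -1.4725e+06 kJ/h
|Q| = 409.04 kW = 24542 kJ/min

Q_c = 24500 kJ/min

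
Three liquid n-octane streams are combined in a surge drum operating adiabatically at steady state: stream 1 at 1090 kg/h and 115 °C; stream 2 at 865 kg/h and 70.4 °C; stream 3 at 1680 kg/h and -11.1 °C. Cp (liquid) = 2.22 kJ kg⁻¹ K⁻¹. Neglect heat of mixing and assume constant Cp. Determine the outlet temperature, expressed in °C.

T_out = 46.1 °C

Energy balance with Q = 0: Σ ṁᵢCp,ᵢ(T_out − Tᵢ) = 0
Σ ṁᵢCp,ᵢTᵢ = 1090×2.22×115 + 865×2.22×70.4 + 1680×2.22×-11.1 = 372070
Σ ṁᵢCp,ᵢ = 1090×2.22 + 865×2.22 + 1680×2.22 = 8069.7
T_out = 372070 / 8069.7 = 46.107 °C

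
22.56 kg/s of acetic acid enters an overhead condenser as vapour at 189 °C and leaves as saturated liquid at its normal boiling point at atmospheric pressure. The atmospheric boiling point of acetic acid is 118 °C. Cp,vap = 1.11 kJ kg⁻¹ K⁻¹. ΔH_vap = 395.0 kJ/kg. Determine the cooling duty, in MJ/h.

vapour 189→118 °C: -78.81 kJ/kg
condensation at 118 °C: -395 kJ/kg
Δh = -78.81 + -395 = -473.81 kJ/kg
Q = ṁ·Δh = 22.56 kg/s × -473.81 kJ/kg = -10689 kJ/s
|Q| = 10689 kW = 38481 MJ/h

Q_c = 38500 MJ/h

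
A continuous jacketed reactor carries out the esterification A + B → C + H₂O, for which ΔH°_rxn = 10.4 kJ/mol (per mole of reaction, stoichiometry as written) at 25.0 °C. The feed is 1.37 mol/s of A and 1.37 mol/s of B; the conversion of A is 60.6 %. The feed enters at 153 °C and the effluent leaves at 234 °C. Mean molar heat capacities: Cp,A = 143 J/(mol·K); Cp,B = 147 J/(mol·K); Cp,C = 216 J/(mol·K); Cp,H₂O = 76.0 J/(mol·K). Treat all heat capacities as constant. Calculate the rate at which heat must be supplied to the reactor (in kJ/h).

Q_in = 148000 kJ/h

Extent of reaction ξ = 0.606 × 1.37 = 0.83022 mol/s
Reaction term: ξ·ΔH°_rxn = 0.83022 × 10.4 = 8.6343 kJ/s
Sensible, feed 153→25 °C: -50.854 kJ/s
Outlet flows (mol/s): A 0.53978, B 0.53978, C 0.83022, H₂O 0.83022
Sensible, products 25→234 °C: 83.383 kJ/s
Q = ΔH = 41.163 kJ/s = 41.163 kW
Heat supplied = 148190 kJ/h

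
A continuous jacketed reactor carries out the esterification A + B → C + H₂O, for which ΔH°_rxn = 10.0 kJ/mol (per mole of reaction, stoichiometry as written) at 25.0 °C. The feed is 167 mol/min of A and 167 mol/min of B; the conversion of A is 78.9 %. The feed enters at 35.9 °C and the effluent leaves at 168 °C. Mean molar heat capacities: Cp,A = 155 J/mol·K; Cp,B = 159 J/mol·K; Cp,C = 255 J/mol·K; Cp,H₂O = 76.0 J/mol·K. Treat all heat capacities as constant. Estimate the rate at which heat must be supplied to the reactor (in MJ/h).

Extent of reaction ξ = 0.789 × 167 = 131.76 mol/min
Reaction term: ξ·ΔH°_rxn = 131.76 × 10.0 = 1317.6 kJ/min
Sensible, feed 35.9→25 °C: -571.57 kJ/min
Outlet flows (mol/min): A 35.237, B 35.237, C 131.76, H₂O 131.76
Sensible, products 25→168 °C: 7818.9 kJ/min
Q = ΔH = 8565 kJ/min = 142.75 kW
Heat supplied = 513.9 MJ/h

Q_in = 514 MJ/h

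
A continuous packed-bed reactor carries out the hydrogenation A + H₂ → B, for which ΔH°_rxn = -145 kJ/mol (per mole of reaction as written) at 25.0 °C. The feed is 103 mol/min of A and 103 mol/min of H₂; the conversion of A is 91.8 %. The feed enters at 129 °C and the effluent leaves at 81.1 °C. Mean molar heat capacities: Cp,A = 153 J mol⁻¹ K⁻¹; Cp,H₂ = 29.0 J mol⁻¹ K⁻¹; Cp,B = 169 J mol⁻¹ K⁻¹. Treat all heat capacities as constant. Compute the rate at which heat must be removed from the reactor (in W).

Q_out = 245000 W

Extent of reaction ξ = 0.918 × 103 = 94.554 mol/min
Reaction term: ξ·ΔH°_rxn = 94.554 × -145 = -13710 kJ/min
Sensible, feed 129→25 °C: -1949.6 kJ/min
Outlet flows (mol/min): A 8.446, H₂ 8.446, B 94.554
Sensible, products 25→81.1 °C: 982.69 kJ/min
Q = ΔH = -14677 kJ/min = -244.62 kW
Heat removed = 244620 W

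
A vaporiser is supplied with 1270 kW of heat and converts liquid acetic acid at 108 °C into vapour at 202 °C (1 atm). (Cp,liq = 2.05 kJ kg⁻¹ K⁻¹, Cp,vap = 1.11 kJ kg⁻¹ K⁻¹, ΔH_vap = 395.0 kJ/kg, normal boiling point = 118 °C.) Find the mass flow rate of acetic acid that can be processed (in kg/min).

ṁ = 150 kg/min

Δh = 2.05×(118−108) + 395.0 + 1.11×(202−118) = 508.74 kJ/kg
Q = 1270 kW = 1270 kJ/s = 76200 kJ/min
ṁ = Q/Δh = 76200 / 508.74 = 149.78 kg/min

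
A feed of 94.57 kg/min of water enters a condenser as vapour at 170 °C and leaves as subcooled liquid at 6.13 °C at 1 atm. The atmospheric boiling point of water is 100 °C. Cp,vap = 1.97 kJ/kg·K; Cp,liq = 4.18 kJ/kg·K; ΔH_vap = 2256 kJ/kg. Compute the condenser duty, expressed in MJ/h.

Q_c = 15800 MJ/h

vapour 170→100 °C: -137.9 kJ/kg
condensation at 100 °C: -2256 kJ/kg
liquid 100→6.13 °C: -392.38 kJ/kg
Δh = -137.9 + -2256 + -392.38 = -2786.3 kJ/kg
Q = ṁ·Δh = 94.57 kg/min × -2786.3 kJ/kg = -263500 kJ/min
|Q| = 4391.6 kW = 15810 MJ/h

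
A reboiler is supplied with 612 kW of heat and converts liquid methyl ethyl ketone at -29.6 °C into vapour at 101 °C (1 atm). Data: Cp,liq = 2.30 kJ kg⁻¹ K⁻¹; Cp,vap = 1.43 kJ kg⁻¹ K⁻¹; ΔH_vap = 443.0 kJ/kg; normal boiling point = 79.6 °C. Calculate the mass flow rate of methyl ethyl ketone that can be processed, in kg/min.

Δh = 2.30×(79.6−-29.6) + 443.0 + 1.43×(101−79.6) = 724.76 kJ/kg
Q = 612 kW = 612 kJ/s = 36720 kJ/min
ṁ = Q/Δh = 36720 / 724.76 = 50.665 kg/min

ṁ = 50.7 kg/min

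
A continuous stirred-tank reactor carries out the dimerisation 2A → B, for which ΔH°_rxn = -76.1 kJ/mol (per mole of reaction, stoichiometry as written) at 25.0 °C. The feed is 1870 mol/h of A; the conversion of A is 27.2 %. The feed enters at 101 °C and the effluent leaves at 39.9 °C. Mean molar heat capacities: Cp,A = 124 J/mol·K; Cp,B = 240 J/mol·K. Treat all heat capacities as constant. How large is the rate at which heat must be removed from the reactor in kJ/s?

Q_out = 9.32 kJ/s

Extent of reaction ξ = 0.272 × 1870 / 2 = 254.32 mol/h
Reaction term: ξ·ΔH°_rxn = 254.32 × -76.1 = -19354 kJ/h
Sensible, feed 101→25 °C: -17623 kJ/h
Outlet flows (mol/h): A 1361.4, B 254.32
Sensible, products 25→39.9 °C: 3424.7 kJ/h
Q = ΔH = -33552 kJ/h = -9.32 kW
Heat removed = 9.32 kJ/s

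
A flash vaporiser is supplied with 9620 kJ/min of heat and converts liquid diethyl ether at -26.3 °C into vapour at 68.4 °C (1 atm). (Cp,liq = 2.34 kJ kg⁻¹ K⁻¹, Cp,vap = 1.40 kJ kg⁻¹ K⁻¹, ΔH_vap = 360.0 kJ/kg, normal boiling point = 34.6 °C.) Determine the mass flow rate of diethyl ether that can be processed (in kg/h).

Δh = 2.34×(34.6−-26.3) + 360.0 + 1.40×(68.4−34.6) = 549.83 kJ/kg
Q = 9620 kJ/min = 160.33 kJ/s = 577200 kJ/h
ṁ = Q/Δh = 577200 / 549.83 = 1049.8 kg/h

ṁ = 1050 kg/h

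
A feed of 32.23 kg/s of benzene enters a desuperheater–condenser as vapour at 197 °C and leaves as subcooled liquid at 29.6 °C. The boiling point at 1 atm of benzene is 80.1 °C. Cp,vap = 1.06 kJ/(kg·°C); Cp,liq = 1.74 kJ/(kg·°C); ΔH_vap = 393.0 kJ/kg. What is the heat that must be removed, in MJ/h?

Q_c = 70200 MJ/h

vapour 197→80.1 °C: -123.91 kJ/kg
condensation at 80.1 °C: -393 kJ/kg
liquid 80.1→29.6 °C: -87.87 kJ/kg
Δh = -123.91 + -393 + -87.87 = -604.78 kJ/kg
Q = ṁ·Δh = 32.23 kg/s × -604.78 kJ/kg = -19492 kJ/s
|Q| = 19492 kW = 70172 MJ/h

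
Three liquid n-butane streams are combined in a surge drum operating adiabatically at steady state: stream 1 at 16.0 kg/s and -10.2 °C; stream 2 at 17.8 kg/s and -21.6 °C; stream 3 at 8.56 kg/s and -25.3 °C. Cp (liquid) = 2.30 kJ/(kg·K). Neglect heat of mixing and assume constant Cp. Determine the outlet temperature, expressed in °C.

No heat crosses the boundary, so H_out = H_in.
Σ ṁᵢCp,ᵢTᵢ = 16.0×2.30×-10.2 + 17.8×2.30×-21.6 + 8.56×2.30×-25.3 = -1757.8
Σ ṁᵢCp,ᵢ = 16.0×2.30 + 17.8×2.30 + 8.56×2.30 = 97.428
T_out = -1757.8 / 97.428 = -18.042 °C

T_out = -18.0 °C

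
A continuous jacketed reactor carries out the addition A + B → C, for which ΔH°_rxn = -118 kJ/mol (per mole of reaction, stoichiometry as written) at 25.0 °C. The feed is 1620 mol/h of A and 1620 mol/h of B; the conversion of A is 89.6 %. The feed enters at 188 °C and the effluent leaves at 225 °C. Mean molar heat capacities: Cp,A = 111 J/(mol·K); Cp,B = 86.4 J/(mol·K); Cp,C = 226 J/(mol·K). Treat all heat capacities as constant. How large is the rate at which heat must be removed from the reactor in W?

Q_out = 42000 W

Extent of reaction ξ = 0.896 × 1620 = 1451.5 mol/h
Reaction term: ξ·ΔH°_rxn = 1451.5 × -118 = -171280 kJ/h
Sensible, feed 188→25 °C: -52125 kJ/h
Outlet flows (mol/h): A 168.48, B 168.48, C 1451.5
Sensible, products 25→225 °C: 72260 kJ/h
Q = ΔH = -151140 kJ/h = -41.985 kW
Heat removed = 41985 W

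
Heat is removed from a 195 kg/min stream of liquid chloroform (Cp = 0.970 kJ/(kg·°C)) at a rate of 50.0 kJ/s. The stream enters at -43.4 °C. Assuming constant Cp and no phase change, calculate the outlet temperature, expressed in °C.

Q = 50.0 kJ/s = 3000 kJ/min
ΔT = Q/(ṁ·Cp) = 3000/(195×0.970) = 15.86 K
T_out = -43.4 − 15.86 = -59.26 °C

T_out = -59.3 °C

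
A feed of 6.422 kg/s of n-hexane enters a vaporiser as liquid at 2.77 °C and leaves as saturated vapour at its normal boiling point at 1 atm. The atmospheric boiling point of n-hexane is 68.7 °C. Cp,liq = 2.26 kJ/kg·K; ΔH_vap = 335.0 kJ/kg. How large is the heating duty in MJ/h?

liquid 2.77→68.7 °C: 149 kJ/kg
vaporisation at 68.7 °C: 335 kJ/kg
Δh = 149 + 335 = 484 kJ/kg
Q = ṁ·Δh = 6.422 kg/s × 484 kJ/kg = 3108.3 kJ/s
|Q| = 3108.3 kW = 11190 MJ/h

Q = 11200 MJ/h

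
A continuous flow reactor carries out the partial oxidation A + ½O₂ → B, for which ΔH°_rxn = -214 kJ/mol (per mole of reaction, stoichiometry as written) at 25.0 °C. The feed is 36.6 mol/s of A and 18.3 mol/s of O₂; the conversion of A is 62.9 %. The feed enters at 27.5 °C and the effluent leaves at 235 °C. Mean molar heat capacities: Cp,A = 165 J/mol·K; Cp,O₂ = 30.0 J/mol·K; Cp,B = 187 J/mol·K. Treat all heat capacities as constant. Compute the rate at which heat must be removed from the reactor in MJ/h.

Q_out = 12700 MJ/h

Extent of reaction ξ = 0.629 × 36.6 = 23.021 mol/s
Reaction term: ξ·ΔH°_rxn = 23.021 × -214 = -4926.6 kJ/s
Sensible, feed 27.5→25 °C: -16.47 kJ/s
Outlet flows (mol/s): A 13.579, O₂ 6.7893, B 23.021
Sensible, products 25→235 °C: 1417.3 kJ/s
Q = ΔH = -3525.7 kJ/s = -3525.7 kW
Heat removed = 12693 MJ/h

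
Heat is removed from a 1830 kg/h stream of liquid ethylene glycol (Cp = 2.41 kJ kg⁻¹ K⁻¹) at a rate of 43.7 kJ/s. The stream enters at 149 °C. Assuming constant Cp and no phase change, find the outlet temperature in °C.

Q = 43.7 kJ/s = 157320 kJ/h
ΔT = Q/(ṁ·Cp) = 157320/(1830×2.41) = 35.671 K
T_out = 149 − 35.671 = 113.33 °C

T_out = 113 °C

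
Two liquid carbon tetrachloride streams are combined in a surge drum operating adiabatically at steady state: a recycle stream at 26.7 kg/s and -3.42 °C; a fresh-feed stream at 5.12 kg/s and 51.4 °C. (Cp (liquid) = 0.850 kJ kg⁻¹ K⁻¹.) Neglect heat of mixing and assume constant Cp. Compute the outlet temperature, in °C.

T_out = 5.40 °C

Energy balance with Q = 0: Σ ṁᵢCp,ᵢ(T_out − Tᵢ) = 0
T_out = Σ ṁᵢCp,ᵢTᵢ / Σ ṁᵢCp,ᵢ
      = 146.08 / 27.047 = 5.4008 °C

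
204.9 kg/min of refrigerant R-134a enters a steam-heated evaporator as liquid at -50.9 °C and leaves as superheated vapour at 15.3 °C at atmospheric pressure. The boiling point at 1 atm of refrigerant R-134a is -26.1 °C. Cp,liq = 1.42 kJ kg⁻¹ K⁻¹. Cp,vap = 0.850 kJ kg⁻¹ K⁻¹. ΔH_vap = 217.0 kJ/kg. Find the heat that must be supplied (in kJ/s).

liquid -50.9→-26.1 °C: 35.216 kJ/kg
vaporisation at -26.1 °C: 217 kJ/kg
vapour -26.1→15.3 °C: 35.19 kJ/kg
Δh = 35.216 + 217 + 35.19 = 287.41 kJ/kg
Q = ṁ·Δh = 204.9 kg/min × 287.41 kJ/kg = 58889 kJ/min
|Q| = 981.49 kW

Q = 981 kJ/s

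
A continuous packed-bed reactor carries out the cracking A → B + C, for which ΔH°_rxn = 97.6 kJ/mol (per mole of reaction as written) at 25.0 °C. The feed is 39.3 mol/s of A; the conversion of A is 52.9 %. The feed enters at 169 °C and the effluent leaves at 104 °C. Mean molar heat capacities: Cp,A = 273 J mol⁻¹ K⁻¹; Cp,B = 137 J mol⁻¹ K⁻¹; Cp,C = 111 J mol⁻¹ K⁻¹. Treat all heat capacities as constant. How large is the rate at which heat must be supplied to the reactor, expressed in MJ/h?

Q_in = 4650 MJ/h

Extent of reaction ξ = 0.529 × 39.3 = 20.79 mol/s
Reaction term: ξ·ΔH°_rxn = 20.79 × 97.6 = 2029.1 kJ/s
Sensible, feed 169→25 °C: -1545 kJ/s
Outlet flows (mol/s): A 18.51, B 20.79, C 20.79
Sensible, products 25→104 °C: 806.52 kJ/s
Q = ΔH = 1290.6 kJ/s = 1290.6 kW
Heat supplied = 4646.3 MJ/h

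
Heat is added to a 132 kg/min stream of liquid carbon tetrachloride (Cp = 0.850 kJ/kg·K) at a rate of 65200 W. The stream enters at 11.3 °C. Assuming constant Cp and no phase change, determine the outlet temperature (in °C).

Q = 65200 W = 3912 kJ/min
ΔT = Q/(ṁ·Cp) = 3912/(132×0.850) = 34.866 K
T_out = 11.3 + 34.866 = 46.166 °C

T_out = 46.2 °C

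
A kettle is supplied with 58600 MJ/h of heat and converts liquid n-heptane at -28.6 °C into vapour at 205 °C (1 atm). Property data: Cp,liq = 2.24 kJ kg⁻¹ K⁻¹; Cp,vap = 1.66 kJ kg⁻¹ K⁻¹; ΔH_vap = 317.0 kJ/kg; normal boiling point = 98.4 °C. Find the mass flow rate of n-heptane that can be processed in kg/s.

ṁ = 20.9 kg/s

Δh = 2.24×(98.4−-28.6) + 317.0 + 1.66×(205−98.4) = 778.44 kJ/kg
Q = 58600 MJ/h = 16278 kJ/s = 16278 kJ/s
ṁ = Q/Δh = 16278 / 778.44 = 20.911 kg/s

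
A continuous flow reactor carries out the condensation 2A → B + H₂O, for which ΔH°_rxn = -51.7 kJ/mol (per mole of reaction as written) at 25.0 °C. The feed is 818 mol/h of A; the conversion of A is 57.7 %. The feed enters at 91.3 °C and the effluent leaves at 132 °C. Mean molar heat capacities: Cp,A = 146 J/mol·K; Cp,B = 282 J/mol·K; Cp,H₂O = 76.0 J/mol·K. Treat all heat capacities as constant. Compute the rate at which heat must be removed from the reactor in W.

Extent of reaction ξ = 0.577 × 818 / 2 = 235.99 mol/h
Reaction term: ξ·ΔH°_rxn = 235.99 × -51.7 = -12201 kJ/h
Sensible, feed 91.3→25 °C: -7918.1 kJ/h
Outlet flows (mol/h): A 346.01, B 235.99, H₂O 235.99
Sensible, products 25→132 °C: 14445 kJ/h
Q = ΔH = -5673.5 kJ/h = -1.576 kW
Heat removed = 1576 W

Q_out = 1580 W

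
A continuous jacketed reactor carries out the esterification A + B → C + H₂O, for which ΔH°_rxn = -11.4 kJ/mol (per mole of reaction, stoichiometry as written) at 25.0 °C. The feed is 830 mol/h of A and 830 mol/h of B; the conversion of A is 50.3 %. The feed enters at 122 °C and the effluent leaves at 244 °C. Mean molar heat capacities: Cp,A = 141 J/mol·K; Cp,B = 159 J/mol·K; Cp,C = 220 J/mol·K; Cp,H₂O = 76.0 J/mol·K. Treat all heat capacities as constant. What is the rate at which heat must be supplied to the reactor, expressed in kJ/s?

Q_in = 7.01 kJ/s

Extent of reaction ξ = 0.503 × 830 = 417.49 mol/h
Reaction term: ξ·ΔH°_rxn = 417.49 × -11.4 = -4759.4 kJ/h
Sensible, feed 122→25 °C: -24153 kJ/h
Outlet flows (mol/h): A 412.51, B 412.51, C 417.49, H₂O 417.49
Sensible, products 25→244 °C: 54165 kJ/h
Q = ΔH = 25253 kJ/h = 7.0147 kW
Heat supplied = 7.0147 kJ/s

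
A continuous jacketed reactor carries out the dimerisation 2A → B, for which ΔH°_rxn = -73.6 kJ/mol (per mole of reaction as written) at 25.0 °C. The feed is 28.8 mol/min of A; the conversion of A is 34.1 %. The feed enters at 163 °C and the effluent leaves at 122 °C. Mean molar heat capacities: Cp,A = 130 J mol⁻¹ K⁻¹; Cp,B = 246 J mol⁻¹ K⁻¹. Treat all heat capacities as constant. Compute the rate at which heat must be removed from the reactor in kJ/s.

Extent of reaction ξ = 0.341 × 28.8 / 2 = 4.9104 mol/min
Reaction term: ξ·ΔH°_rxn = 4.9104 × -73.6 = -361.41 kJ/min
Sensible, feed 163→25 °C: -516.67 kJ/min
Outlet flows (mol/min): A 18.979, B 4.9104
Sensible, products 25→122 °C: 356.5 kJ/min
Q = ΔH = -521.58 kJ/min = -8.693 kW
Heat removed = 8.693 kJ/s

Q_out = 8.69 kJ/s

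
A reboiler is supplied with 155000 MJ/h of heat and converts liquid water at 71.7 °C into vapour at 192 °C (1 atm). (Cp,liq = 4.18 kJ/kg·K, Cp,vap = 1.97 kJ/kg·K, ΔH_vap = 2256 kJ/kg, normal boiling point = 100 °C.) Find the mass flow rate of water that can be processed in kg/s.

ṁ = 16.8 kg/s

Δh = 4.18×(100−71.7) + 2256 + 1.97×(192−100) = 2555.5 kJ/kg
Q = 155000 MJ/h = 43056 kJ/s = 43056 kJ/s
ṁ = Q/Δh = 43056 / 2555.5 = 16.848 kg/s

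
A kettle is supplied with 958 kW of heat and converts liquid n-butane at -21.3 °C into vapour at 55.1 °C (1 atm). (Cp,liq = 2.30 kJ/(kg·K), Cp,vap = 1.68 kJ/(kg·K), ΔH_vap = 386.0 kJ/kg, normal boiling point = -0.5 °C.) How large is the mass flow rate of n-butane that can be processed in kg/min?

Δh = 2.30×(-0.5−-21.3) + 386.0 + 1.68×(55.1−-0.5) = 527.25 kJ/kg
Q = 958 kW = 958 kJ/s = 57480 kJ/min
ṁ = Q/Δh = 57480 / 527.25 = 109.02 kg/min

ṁ = 109 kg/min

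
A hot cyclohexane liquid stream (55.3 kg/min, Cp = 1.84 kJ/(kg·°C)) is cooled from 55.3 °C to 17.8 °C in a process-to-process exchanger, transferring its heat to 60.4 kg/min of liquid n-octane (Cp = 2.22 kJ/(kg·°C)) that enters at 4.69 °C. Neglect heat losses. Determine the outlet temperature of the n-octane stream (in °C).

Heat released by hot stream: Q = 55.3 × 1.84 × (55.3 − 17.8) = 3815.7 kJ/min
Energy balance on cold side (adiabatic exchanger): Q = ṁ_c·Cp_c·(T_c,out − T_c,in)
T_c,out = 4.69 + 3815.7/(60.4 × 2.22) = 33.147 °C

T_c,out = 33.1 °C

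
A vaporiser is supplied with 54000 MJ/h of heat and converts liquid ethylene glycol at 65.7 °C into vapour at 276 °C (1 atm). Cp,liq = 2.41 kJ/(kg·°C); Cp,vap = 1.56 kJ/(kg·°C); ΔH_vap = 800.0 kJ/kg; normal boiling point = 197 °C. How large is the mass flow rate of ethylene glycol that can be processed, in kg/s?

Δh = 2.41×(197−65.7) + 800.0 + 1.56×(276−197) = 1239.7 kJ/kg
Q = 54000 MJ/h = 15000 kJ/s = 15000 kJ/s
ṁ = Q/Δh = 15000 / 1239.7 = 12.1 kg/s

ṁ = 12.1 kg/s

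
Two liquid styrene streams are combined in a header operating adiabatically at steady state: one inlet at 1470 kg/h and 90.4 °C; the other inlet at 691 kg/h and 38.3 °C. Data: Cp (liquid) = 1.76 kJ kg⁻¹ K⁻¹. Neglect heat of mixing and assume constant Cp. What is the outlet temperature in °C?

Adiabatic, steady state ⇒ Σ ṁᵢCp,ᵢ(T_out − Tᵢ) = 0
T_out = Σ ṁᵢCp,ᵢTᵢ / Σ ṁᵢCp,ᵢ
      = 280460 / 3803.4 = 73.741 °C

T_out = 73.7 °C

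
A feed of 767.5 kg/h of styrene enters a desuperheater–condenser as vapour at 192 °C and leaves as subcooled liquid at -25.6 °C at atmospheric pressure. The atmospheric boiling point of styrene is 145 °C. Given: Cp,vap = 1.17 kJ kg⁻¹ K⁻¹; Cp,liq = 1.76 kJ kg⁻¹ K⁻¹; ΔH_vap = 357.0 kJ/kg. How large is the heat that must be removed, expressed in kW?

Q_c = 152 kW

vapour 192→145 °C: -54.99 kJ/kg
condensation at 145 °C: -357 kJ/kg
liquid 145→-25.6 °C: -300.26 kJ/kg
Δh = -54.99 + -357 + -300.26 = -712.25 kJ/kg
Q = ṁ·Δh = 767.5 kg/h × -712.25 kJ/kg = -546650 kJ/h
|Q| = 151.85 kW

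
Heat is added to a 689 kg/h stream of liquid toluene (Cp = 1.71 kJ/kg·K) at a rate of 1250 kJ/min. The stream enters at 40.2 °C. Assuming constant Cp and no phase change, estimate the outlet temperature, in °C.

Q = 1250 kJ/min = 75000 kJ/h
ΔT = Q/(ṁ·Cp) = 75000/(689×1.71) = 63.657 K
T_out = 40.2 + 63.657 = 103.86 °C

T_out = 104 °C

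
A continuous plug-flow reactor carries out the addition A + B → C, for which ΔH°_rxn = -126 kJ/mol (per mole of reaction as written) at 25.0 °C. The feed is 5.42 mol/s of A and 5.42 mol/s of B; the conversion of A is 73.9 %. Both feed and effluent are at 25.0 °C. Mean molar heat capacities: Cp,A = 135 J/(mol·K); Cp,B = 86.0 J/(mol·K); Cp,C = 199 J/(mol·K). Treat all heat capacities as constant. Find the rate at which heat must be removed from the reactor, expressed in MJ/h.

Q_out = 1820 MJ/h

Extent of reaction ξ = 0.739 × 5.42 = 4.0054 mol/s
Reaction term: ξ·ΔH°_rxn = 4.0054 × -126 = -504.68 kJ/s
Q = ΔH = -504.68 kJ/s = -504.68 kW
Heat removed = 1816.8 MJ/h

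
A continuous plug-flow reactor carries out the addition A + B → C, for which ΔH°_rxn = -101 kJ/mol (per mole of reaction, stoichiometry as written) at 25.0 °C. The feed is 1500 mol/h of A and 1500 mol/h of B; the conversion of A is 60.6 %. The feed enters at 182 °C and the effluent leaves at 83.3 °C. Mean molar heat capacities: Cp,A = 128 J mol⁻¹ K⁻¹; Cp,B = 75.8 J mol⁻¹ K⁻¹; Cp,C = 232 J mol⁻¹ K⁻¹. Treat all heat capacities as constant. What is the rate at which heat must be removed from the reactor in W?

Q_out = 33500 W

Extent of reaction ξ = 0.606 × 1500 = 909 mol/h
Reaction term: ξ·ΔH°_rxn = 909 × -101 = -91809 kJ/h
Sensible, feed 182→25 °C: -47995 kJ/h
Outlet flows (mol/h): A 591, B 591, C 909
Sensible, products 25→83.3 °C: 19317 kJ/h
Q = ΔH = -120490 kJ/h = -33.469 kW
Heat removed = 33469 W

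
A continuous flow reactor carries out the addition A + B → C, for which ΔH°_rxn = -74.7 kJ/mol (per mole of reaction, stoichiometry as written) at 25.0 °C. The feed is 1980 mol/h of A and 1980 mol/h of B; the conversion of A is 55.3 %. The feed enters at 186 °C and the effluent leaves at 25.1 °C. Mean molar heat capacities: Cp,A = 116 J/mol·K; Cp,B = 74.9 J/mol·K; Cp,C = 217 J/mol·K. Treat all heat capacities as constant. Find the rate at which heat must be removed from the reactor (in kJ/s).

Q_out = 39.6 kJ/s

Extent of reaction ξ = 0.553 × 1980 = 1094.9 mol/h
Reaction term: ξ·ΔH°_rxn = 1094.9 × -74.7 = -81792 kJ/h
Sensible, feed 186→25 °C: -60855 kJ/h
Outlet flows (mol/h): A 885.06, B 885.06, C 1094.9
Sensible, products 25→25.1 °C: 40.656 kJ/h
Q = ΔH = -142610 kJ/h = -39.613 kW
Heat removed = 39.613 kJ/s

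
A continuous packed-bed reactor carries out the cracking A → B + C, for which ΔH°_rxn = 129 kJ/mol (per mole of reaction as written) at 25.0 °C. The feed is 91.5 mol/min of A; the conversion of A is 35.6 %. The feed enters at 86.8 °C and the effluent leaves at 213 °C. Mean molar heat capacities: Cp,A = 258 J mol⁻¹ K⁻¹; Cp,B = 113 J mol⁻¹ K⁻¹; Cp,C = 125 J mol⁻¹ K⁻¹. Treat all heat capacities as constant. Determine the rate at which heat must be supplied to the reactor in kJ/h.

Extent of reaction ξ = 0.356 × 91.5 = 32.574 mol/min
Reaction term: ξ·ΔH°_rxn = 32.574 × 129 = 4202 kJ/min
Sensible, feed 86.8→25 °C: -1458.9 kJ/min
Outlet flows (mol/min): A 58.926, B 32.574, C 32.574
Sensible, products 25→213 °C: 4315.6 kJ/min
Q = ΔH = 7058.8 kJ/min = 117.65 kW
Heat supplied = 423530 kJ/h

Q_in = 424000 kJ/h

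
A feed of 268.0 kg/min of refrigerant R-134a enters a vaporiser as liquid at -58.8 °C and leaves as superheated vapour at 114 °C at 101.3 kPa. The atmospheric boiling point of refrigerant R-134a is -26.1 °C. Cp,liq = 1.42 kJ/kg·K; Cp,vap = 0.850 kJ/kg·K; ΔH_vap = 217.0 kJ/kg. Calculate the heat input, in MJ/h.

liquid -58.8→-26.1 °C: 46.434 kJ/kg
vaporisation at -26.1 °C: 217 kJ/kg
vapour -26.1→114 °C: 119.08 kJ/kg
Δh = 46.434 + 217 + 119.08 = 382.52 kJ/kg
Q = ṁ·Δh = 268.0 kg/min × 382.52 kJ/kg = 102520 kJ/min
|Q| = 1708.6 kW = 6150.9 MJ/h

Q = 6150 MJ/h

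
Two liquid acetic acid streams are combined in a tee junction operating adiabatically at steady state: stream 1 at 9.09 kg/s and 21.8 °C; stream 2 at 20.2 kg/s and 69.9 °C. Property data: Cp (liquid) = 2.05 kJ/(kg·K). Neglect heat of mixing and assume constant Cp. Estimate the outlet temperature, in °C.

No heat crosses the boundary, so H_out = H_in.
Σ ṁᵢCp,ᵢTᵢ = 9.09×2.05×21.8 + 20.2×2.05×69.9 = 3300.8
Σ ṁᵢCp,ᵢ = 9.09×2.05 + 20.2×2.05 = 60.044
T_out = 3300.8 / 60.044 = 54.972 °C

T_out = 55.0 °C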